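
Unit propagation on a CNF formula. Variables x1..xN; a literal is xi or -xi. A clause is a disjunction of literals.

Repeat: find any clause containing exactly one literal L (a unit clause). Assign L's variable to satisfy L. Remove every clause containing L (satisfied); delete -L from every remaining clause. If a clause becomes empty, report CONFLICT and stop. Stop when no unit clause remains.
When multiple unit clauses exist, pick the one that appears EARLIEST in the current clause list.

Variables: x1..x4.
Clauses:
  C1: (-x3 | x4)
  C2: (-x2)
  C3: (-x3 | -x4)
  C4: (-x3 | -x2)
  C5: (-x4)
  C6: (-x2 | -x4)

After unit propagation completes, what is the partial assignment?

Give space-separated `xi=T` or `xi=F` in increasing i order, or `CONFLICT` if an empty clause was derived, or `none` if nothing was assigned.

unit clause [-2] forces x2=F; simplify:
  satisfied 3 clause(s); 3 remain; assigned so far: [2]
unit clause [-4] forces x4=F; simplify:
  drop 4 from [-3, 4] -> [-3]
  satisfied 2 clause(s); 1 remain; assigned so far: [2, 4]
unit clause [-3] forces x3=F; simplify:
  satisfied 1 clause(s); 0 remain; assigned so far: [2, 3, 4]

Answer: x2=F x3=F x4=F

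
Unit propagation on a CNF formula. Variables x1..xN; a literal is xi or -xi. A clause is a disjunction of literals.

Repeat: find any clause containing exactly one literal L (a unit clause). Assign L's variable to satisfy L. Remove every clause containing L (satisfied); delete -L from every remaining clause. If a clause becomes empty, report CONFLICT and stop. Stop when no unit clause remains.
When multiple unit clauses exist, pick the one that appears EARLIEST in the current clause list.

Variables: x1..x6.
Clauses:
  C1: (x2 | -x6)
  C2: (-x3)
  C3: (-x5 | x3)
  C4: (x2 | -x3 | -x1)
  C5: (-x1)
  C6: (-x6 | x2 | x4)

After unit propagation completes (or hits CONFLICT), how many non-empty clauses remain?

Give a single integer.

unit clause [-3] forces x3=F; simplify:
  drop 3 from [-5, 3] -> [-5]
  satisfied 2 clause(s); 4 remain; assigned so far: [3]
unit clause [-5] forces x5=F; simplify:
  satisfied 1 clause(s); 3 remain; assigned so far: [3, 5]
unit clause [-1] forces x1=F; simplify:
  satisfied 1 clause(s); 2 remain; assigned so far: [1, 3, 5]

Answer: 2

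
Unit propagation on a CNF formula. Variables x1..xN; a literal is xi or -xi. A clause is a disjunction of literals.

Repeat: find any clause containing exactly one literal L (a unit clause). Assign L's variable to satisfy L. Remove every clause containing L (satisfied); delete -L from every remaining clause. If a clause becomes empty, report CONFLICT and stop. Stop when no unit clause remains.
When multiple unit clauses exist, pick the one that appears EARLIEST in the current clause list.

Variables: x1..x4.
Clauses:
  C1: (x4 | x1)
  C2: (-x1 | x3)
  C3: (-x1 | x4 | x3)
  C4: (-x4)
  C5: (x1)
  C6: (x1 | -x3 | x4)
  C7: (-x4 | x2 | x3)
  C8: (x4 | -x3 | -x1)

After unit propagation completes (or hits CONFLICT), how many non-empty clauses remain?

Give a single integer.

unit clause [-4] forces x4=F; simplify:
  drop 4 from [4, 1] -> [1]
  drop 4 from [-1, 4, 3] -> [-1, 3]
  drop 4 from [1, -3, 4] -> [1, -3]
  drop 4 from [4, -3, -1] -> [-3, -1]
  satisfied 2 clause(s); 6 remain; assigned so far: [4]
unit clause [1] forces x1=T; simplify:
  drop -1 from [-1, 3] -> [3]
  drop -1 from [-1, 3] -> [3]
  drop -1 from [-3, -1] -> [-3]
  satisfied 3 clause(s); 3 remain; assigned so far: [1, 4]
unit clause [3] forces x3=T; simplify:
  drop -3 from [-3] -> [] (empty!)
  satisfied 2 clause(s); 1 remain; assigned so far: [1, 3, 4]
CONFLICT (empty clause)

Answer: 0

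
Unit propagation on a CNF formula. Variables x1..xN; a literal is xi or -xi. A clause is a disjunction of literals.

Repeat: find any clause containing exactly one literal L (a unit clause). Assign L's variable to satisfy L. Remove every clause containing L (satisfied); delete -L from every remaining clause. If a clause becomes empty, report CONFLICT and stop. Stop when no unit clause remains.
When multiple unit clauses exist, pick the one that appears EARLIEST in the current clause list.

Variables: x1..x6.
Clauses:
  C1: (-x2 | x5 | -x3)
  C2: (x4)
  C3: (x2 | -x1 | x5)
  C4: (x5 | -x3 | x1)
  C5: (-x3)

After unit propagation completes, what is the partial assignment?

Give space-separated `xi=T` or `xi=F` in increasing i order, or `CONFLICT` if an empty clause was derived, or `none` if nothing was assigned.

unit clause [4] forces x4=T; simplify:
  satisfied 1 clause(s); 4 remain; assigned so far: [4]
unit clause [-3] forces x3=F; simplify:
  satisfied 3 clause(s); 1 remain; assigned so far: [3, 4]

Answer: x3=F x4=T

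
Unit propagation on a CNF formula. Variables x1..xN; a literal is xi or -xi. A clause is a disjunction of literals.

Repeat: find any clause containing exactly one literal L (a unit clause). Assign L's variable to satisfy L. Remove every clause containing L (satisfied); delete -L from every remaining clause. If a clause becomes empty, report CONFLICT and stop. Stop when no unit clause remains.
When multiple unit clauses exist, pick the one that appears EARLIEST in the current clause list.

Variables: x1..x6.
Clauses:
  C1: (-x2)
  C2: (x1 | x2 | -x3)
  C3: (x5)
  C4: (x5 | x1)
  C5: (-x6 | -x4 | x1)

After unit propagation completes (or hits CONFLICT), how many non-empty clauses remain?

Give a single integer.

unit clause [-2] forces x2=F; simplify:
  drop 2 from [1, 2, -3] -> [1, -3]
  satisfied 1 clause(s); 4 remain; assigned so far: [2]
unit clause [5] forces x5=T; simplify:
  satisfied 2 clause(s); 2 remain; assigned so far: [2, 5]

Answer: 2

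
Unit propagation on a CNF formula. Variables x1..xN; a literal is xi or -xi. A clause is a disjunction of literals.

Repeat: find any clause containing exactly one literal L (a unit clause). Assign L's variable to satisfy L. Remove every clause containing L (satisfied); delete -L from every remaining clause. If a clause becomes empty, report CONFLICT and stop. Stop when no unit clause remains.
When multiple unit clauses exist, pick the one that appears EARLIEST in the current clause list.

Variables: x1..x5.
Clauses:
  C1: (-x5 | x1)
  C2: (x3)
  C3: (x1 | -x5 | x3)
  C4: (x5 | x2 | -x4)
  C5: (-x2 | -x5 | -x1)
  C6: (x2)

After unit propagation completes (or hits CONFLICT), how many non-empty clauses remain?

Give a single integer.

Answer: 2

Derivation:
unit clause [3] forces x3=T; simplify:
  satisfied 2 clause(s); 4 remain; assigned so far: [3]
unit clause [2] forces x2=T; simplify:
  drop -2 from [-2, -5, -1] -> [-5, -1]
  satisfied 2 clause(s); 2 remain; assigned so far: [2, 3]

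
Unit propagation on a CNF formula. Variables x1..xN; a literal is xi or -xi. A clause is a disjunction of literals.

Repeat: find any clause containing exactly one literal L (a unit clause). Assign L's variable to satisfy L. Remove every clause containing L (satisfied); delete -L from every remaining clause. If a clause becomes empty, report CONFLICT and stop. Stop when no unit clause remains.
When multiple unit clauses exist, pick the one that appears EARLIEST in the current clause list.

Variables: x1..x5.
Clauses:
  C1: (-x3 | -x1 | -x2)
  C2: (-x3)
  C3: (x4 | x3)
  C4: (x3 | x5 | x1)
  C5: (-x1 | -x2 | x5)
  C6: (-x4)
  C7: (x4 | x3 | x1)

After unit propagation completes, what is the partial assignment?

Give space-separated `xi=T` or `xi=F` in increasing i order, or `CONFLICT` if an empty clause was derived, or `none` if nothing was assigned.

unit clause [-3] forces x3=F; simplify:
  drop 3 from [4, 3] -> [4]
  drop 3 from [3, 5, 1] -> [5, 1]
  drop 3 from [4, 3, 1] -> [4, 1]
  satisfied 2 clause(s); 5 remain; assigned so far: [3]
unit clause [4] forces x4=T; simplify:
  drop -4 from [-4] -> [] (empty!)
  satisfied 2 clause(s); 3 remain; assigned so far: [3, 4]
CONFLICT (empty clause)

Answer: CONFLICT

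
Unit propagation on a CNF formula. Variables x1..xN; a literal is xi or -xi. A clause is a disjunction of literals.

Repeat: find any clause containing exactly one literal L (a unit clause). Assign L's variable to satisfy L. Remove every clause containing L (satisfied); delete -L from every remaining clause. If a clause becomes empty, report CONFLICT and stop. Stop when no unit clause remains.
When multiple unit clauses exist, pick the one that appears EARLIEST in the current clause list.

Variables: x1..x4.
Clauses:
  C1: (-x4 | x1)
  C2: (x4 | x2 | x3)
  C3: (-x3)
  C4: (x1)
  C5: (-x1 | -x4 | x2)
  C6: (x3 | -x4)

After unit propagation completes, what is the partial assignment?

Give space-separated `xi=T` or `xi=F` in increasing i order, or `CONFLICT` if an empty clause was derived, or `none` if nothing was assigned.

Answer: x1=T x2=T x3=F x4=F

Derivation:
unit clause [-3] forces x3=F; simplify:
  drop 3 from [4, 2, 3] -> [4, 2]
  drop 3 from [3, -4] -> [-4]
  satisfied 1 clause(s); 5 remain; assigned so far: [3]
unit clause [1] forces x1=T; simplify:
  drop -1 from [-1, -4, 2] -> [-4, 2]
  satisfied 2 clause(s); 3 remain; assigned so far: [1, 3]
unit clause [-4] forces x4=F; simplify:
  drop 4 from [4, 2] -> [2]
  satisfied 2 clause(s); 1 remain; assigned so far: [1, 3, 4]
unit clause [2] forces x2=T; simplify:
  satisfied 1 clause(s); 0 remain; assigned so far: [1, 2, 3, 4]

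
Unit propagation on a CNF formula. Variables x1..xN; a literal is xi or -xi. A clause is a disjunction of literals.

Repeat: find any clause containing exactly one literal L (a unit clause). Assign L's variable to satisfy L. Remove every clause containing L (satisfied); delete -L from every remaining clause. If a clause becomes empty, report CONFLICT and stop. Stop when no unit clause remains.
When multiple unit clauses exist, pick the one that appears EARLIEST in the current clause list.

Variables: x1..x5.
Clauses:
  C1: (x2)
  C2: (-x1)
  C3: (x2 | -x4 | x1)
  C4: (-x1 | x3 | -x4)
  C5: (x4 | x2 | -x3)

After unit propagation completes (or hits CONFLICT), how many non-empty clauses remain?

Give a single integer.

Answer: 0

Derivation:
unit clause [2] forces x2=T; simplify:
  satisfied 3 clause(s); 2 remain; assigned so far: [2]
unit clause [-1] forces x1=F; simplify:
  satisfied 2 clause(s); 0 remain; assigned so far: [1, 2]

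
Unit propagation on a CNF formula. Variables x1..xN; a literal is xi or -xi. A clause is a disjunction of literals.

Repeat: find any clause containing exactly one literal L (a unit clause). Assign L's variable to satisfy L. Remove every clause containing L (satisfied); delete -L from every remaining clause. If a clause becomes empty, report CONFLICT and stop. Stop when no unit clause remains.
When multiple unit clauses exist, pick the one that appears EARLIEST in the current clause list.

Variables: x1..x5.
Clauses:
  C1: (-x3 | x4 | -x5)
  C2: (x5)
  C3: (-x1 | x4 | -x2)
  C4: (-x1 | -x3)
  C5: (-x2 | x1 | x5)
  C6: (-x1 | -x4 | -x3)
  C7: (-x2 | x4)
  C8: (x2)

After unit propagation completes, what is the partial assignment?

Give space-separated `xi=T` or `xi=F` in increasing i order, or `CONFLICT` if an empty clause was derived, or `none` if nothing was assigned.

unit clause [5] forces x5=T; simplify:
  drop -5 from [-3, 4, -5] -> [-3, 4]
  satisfied 2 clause(s); 6 remain; assigned so far: [5]
unit clause [2] forces x2=T; simplify:
  drop -2 from [-1, 4, -2] -> [-1, 4]
  drop -2 from [-2, 4] -> [4]
  satisfied 1 clause(s); 5 remain; assigned so far: [2, 5]
unit clause [4] forces x4=T; simplify:
  drop -4 from [-1, -4, -3] -> [-1, -3]
  satisfied 3 clause(s); 2 remain; assigned so far: [2, 4, 5]

Answer: x2=T x4=T x5=T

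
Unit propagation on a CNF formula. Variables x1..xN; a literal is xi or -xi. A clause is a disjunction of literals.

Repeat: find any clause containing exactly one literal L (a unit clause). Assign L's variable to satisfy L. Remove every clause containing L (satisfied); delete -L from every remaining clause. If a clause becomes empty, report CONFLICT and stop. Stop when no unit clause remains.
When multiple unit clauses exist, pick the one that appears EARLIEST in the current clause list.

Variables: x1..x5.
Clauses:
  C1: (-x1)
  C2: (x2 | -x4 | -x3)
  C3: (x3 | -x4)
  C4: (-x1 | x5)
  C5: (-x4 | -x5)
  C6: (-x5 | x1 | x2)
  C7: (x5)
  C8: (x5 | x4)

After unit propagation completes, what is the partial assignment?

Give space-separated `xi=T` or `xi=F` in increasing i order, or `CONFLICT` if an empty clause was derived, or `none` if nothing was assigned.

Answer: x1=F x2=T x4=F x5=T

Derivation:
unit clause [-1] forces x1=F; simplify:
  drop 1 from [-5, 1, 2] -> [-5, 2]
  satisfied 2 clause(s); 6 remain; assigned so far: [1]
unit clause [5] forces x5=T; simplify:
  drop -5 from [-4, -5] -> [-4]
  drop -5 from [-5, 2] -> [2]
  satisfied 2 clause(s); 4 remain; assigned so far: [1, 5]
unit clause [-4] forces x4=F; simplify:
  satisfied 3 clause(s); 1 remain; assigned so far: [1, 4, 5]
unit clause [2] forces x2=T; simplify:
  satisfied 1 clause(s); 0 remain; assigned so far: [1, 2, 4, 5]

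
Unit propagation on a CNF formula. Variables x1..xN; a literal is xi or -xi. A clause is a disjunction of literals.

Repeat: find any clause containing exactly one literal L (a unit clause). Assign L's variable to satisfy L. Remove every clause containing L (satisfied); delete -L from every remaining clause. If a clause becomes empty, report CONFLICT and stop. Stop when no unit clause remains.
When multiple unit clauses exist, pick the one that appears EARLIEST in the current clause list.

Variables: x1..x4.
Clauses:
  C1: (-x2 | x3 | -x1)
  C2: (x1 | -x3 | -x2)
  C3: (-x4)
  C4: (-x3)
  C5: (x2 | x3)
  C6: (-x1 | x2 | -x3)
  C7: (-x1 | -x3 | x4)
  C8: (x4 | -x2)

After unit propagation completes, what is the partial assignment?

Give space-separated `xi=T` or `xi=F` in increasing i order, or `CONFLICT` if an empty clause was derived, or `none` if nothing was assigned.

unit clause [-4] forces x4=F; simplify:
  drop 4 from [-1, -3, 4] -> [-1, -3]
  drop 4 from [4, -2] -> [-2]
  satisfied 1 clause(s); 7 remain; assigned so far: [4]
unit clause [-3] forces x3=F; simplify:
  drop 3 from [-2, 3, -1] -> [-2, -1]
  drop 3 from [2, 3] -> [2]
  satisfied 4 clause(s); 3 remain; assigned so far: [3, 4]
unit clause [2] forces x2=T; simplify:
  drop -2 from [-2, -1] -> [-1]
  drop -2 from [-2] -> [] (empty!)
  satisfied 1 clause(s); 2 remain; assigned so far: [2, 3, 4]
CONFLICT (empty clause)

Answer: CONFLICT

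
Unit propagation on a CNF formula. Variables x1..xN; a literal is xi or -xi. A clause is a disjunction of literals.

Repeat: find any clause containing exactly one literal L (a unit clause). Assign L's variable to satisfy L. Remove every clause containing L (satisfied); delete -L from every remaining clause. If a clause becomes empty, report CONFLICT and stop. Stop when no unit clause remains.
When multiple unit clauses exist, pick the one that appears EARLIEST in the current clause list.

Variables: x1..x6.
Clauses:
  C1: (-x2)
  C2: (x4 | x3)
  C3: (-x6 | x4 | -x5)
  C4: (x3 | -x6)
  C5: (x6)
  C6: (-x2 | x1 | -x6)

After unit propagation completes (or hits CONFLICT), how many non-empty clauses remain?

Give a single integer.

unit clause [-2] forces x2=F; simplify:
  satisfied 2 clause(s); 4 remain; assigned so far: [2]
unit clause [6] forces x6=T; simplify:
  drop -6 from [-6, 4, -5] -> [4, -5]
  drop -6 from [3, -6] -> [3]
  satisfied 1 clause(s); 3 remain; assigned so far: [2, 6]
unit clause [3] forces x3=T; simplify:
  satisfied 2 clause(s); 1 remain; assigned so far: [2, 3, 6]

Answer: 1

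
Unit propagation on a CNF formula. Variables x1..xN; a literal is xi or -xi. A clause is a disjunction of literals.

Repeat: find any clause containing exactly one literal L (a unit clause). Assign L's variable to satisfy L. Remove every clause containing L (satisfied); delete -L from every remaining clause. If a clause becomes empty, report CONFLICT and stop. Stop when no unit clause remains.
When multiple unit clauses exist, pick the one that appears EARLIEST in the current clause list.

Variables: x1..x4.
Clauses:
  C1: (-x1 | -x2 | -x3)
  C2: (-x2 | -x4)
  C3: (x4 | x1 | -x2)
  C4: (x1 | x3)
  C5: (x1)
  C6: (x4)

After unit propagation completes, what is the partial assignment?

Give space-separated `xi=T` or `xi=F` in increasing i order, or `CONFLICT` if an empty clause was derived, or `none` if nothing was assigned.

Answer: x1=T x2=F x4=T

Derivation:
unit clause [1] forces x1=T; simplify:
  drop -1 from [-1, -2, -3] -> [-2, -3]
  satisfied 3 clause(s); 3 remain; assigned so far: [1]
unit clause [4] forces x4=T; simplify:
  drop -4 from [-2, -4] -> [-2]
  satisfied 1 clause(s); 2 remain; assigned so far: [1, 4]
unit clause [-2] forces x2=F; simplify:
  satisfied 2 clause(s); 0 remain; assigned so far: [1, 2, 4]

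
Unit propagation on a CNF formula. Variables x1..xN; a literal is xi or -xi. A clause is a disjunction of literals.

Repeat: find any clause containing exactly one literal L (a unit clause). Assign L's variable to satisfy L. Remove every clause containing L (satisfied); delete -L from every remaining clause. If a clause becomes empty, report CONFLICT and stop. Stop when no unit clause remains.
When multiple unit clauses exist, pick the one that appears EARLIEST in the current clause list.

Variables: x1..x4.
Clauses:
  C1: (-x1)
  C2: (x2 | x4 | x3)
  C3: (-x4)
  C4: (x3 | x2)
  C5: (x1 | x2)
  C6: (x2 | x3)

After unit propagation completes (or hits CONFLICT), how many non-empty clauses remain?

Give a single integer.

unit clause [-1] forces x1=F; simplify:
  drop 1 from [1, 2] -> [2]
  satisfied 1 clause(s); 5 remain; assigned so far: [1]
unit clause [-4] forces x4=F; simplify:
  drop 4 from [2, 4, 3] -> [2, 3]
  satisfied 1 clause(s); 4 remain; assigned so far: [1, 4]
unit clause [2] forces x2=T; simplify:
  satisfied 4 clause(s); 0 remain; assigned so far: [1, 2, 4]

Answer: 0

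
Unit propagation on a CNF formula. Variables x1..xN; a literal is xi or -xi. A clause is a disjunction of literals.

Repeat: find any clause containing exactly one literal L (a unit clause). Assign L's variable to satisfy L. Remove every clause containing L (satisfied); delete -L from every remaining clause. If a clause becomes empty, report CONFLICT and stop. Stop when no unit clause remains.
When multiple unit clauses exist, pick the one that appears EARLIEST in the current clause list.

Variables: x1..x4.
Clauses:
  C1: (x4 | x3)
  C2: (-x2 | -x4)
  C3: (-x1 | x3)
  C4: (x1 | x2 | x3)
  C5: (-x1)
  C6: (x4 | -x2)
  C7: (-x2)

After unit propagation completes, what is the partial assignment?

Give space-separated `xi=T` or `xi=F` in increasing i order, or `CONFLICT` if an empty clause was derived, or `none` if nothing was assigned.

Answer: x1=F x2=F x3=T

Derivation:
unit clause [-1] forces x1=F; simplify:
  drop 1 from [1, 2, 3] -> [2, 3]
  satisfied 2 clause(s); 5 remain; assigned so far: [1]
unit clause [-2] forces x2=F; simplify:
  drop 2 from [2, 3] -> [3]
  satisfied 3 clause(s); 2 remain; assigned so far: [1, 2]
unit clause [3] forces x3=T; simplify:
  satisfied 2 clause(s); 0 remain; assigned so far: [1, 2, 3]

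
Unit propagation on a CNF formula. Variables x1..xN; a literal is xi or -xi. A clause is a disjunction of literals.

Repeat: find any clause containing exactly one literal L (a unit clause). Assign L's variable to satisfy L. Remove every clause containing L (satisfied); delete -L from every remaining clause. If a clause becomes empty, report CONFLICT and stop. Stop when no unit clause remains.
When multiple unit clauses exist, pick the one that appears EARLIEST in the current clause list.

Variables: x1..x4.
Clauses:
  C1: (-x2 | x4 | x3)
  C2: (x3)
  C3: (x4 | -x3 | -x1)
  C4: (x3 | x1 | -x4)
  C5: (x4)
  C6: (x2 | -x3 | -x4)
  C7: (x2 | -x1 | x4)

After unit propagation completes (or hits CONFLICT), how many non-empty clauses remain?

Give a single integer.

unit clause [3] forces x3=T; simplify:
  drop -3 from [4, -3, -1] -> [4, -1]
  drop -3 from [2, -3, -4] -> [2, -4]
  satisfied 3 clause(s); 4 remain; assigned so far: [3]
unit clause [4] forces x4=T; simplify:
  drop -4 from [2, -4] -> [2]
  satisfied 3 clause(s); 1 remain; assigned so far: [3, 4]
unit clause [2] forces x2=T; simplify:
  satisfied 1 clause(s); 0 remain; assigned so far: [2, 3, 4]

Answer: 0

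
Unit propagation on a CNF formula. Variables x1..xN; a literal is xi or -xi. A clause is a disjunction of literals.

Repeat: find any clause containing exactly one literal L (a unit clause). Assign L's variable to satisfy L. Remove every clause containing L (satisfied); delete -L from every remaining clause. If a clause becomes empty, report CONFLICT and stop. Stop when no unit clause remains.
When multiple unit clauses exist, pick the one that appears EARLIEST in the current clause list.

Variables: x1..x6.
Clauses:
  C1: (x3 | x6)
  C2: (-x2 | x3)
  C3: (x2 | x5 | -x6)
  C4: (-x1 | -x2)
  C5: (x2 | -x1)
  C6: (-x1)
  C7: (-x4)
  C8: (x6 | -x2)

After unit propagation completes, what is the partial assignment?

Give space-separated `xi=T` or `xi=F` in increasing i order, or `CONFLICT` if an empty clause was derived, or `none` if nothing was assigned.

Answer: x1=F x4=F

Derivation:
unit clause [-1] forces x1=F; simplify:
  satisfied 3 clause(s); 5 remain; assigned so far: [1]
unit clause [-4] forces x4=F; simplify:
  satisfied 1 clause(s); 4 remain; assigned so far: [1, 4]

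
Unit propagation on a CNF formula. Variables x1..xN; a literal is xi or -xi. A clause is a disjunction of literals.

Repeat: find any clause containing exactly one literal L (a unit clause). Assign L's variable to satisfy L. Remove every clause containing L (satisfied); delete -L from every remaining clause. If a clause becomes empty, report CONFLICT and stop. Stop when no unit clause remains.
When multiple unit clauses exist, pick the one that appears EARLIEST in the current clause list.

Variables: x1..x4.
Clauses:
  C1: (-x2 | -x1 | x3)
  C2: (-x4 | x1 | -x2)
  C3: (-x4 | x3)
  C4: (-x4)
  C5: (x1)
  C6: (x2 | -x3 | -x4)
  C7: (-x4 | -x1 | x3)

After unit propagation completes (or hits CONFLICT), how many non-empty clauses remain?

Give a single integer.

Answer: 1

Derivation:
unit clause [-4] forces x4=F; simplify:
  satisfied 5 clause(s); 2 remain; assigned so far: [4]
unit clause [1] forces x1=T; simplify:
  drop -1 from [-2, -1, 3] -> [-2, 3]
  satisfied 1 clause(s); 1 remain; assigned so far: [1, 4]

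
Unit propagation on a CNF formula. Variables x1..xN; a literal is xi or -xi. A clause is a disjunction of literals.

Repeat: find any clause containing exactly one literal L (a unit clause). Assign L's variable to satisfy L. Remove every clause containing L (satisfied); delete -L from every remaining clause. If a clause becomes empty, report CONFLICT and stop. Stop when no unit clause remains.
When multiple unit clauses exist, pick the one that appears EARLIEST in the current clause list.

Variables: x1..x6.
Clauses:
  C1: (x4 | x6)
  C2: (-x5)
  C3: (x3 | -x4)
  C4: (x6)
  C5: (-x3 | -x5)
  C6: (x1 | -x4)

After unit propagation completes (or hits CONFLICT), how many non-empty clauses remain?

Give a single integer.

Answer: 2

Derivation:
unit clause [-5] forces x5=F; simplify:
  satisfied 2 clause(s); 4 remain; assigned so far: [5]
unit clause [6] forces x6=T; simplify:
  satisfied 2 clause(s); 2 remain; assigned so far: [5, 6]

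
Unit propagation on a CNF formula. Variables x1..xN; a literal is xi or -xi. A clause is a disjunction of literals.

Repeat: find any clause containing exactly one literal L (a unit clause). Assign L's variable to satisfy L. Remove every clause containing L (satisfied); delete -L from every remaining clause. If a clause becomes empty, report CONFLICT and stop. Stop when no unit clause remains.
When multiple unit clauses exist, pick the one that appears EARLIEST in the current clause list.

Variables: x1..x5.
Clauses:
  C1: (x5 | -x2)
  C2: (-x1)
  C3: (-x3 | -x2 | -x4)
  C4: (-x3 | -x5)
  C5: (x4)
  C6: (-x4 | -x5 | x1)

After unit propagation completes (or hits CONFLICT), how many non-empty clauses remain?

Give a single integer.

unit clause [-1] forces x1=F; simplify:
  drop 1 from [-4, -5, 1] -> [-4, -5]
  satisfied 1 clause(s); 5 remain; assigned so far: [1]
unit clause [4] forces x4=T; simplify:
  drop -4 from [-3, -2, -4] -> [-3, -2]
  drop -4 from [-4, -5] -> [-5]
  satisfied 1 clause(s); 4 remain; assigned so far: [1, 4]
unit clause [-5] forces x5=F; simplify:
  drop 5 from [5, -2] -> [-2]
  satisfied 2 clause(s); 2 remain; assigned so far: [1, 4, 5]
unit clause [-2] forces x2=F; simplify:
  satisfied 2 clause(s); 0 remain; assigned so far: [1, 2, 4, 5]

Answer: 0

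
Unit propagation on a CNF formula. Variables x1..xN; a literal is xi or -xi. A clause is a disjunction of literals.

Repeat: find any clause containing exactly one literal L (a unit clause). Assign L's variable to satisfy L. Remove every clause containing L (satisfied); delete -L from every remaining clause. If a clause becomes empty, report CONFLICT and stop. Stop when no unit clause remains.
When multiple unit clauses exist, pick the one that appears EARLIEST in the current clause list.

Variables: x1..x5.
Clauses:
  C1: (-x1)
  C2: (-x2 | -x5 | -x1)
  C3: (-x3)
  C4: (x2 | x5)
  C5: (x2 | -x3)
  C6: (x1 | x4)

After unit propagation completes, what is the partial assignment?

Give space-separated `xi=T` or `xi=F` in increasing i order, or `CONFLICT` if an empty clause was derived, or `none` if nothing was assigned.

Answer: x1=F x3=F x4=T

Derivation:
unit clause [-1] forces x1=F; simplify:
  drop 1 from [1, 4] -> [4]
  satisfied 2 clause(s); 4 remain; assigned so far: [1]
unit clause [-3] forces x3=F; simplify:
  satisfied 2 clause(s); 2 remain; assigned so far: [1, 3]
unit clause [4] forces x4=T; simplify:
  satisfied 1 clause(s); 1 remain; assigned so far: [1, 3, 4]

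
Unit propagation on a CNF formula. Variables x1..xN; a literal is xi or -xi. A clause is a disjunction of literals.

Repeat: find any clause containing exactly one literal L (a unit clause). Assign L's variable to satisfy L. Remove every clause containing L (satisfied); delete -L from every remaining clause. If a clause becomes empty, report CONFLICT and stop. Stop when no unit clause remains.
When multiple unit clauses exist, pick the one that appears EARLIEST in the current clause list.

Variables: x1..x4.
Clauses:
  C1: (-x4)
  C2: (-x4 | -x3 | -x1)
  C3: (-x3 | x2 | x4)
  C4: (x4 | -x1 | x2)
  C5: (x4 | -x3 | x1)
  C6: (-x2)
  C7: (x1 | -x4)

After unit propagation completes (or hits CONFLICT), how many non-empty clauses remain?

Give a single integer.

Answer: 0

Derivation:
unit clause [-4] forces x4=F; simplify:
  drop 4 from [-3, 2, 4] -> [-3, 2]
  drop 4 from [4, -1, 2] -> [-1, 2]
  drop 4 from [4, -3, 1] -> [-3, 1]
  satisfied 3 clause(s); 4 remain; assigned so far: [4]
unit clause [-2] forces x2=F; simplify:
  drop 2 from [-3, 2] -> [-3]
  drop 2 from [-1, 2] -> [-1]
  satisfied 1 clause(s); 3 remain; assigned so far: [2, 4]
unit clause [-3] forces x3=F; simplify:
  satisfied 2 clause(s); 1 remain; assigned so far: [2, 3, 4]
unit clause [-1] forces x1=F; simplify:
  satisfied 1 clause(s); 0 remain; assigned so far: [1, 2, 3, 4]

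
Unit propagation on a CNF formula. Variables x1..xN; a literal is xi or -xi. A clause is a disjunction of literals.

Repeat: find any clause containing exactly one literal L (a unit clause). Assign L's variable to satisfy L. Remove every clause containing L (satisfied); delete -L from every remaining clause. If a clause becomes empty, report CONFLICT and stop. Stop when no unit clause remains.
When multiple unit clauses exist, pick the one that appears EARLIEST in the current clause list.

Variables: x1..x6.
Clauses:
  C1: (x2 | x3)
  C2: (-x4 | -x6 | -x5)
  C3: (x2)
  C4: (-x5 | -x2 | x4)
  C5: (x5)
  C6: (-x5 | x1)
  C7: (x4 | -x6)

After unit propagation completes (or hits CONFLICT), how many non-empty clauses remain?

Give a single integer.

unit clause [2] forces x2=T; simplify:
  drop -2 from [-5, -2, 4] -> [-5, 4]
  satisfied 2 clause(s); 5 remain; assigned so far: [2]
unit clause [5] forces x5=T; simplify:
  drop -5 from [-4, -6, -5] -> [-4, -6]
  drop -5 from [-5, 4] -> [4]
  drop -5 from [-5, 1] -> [1]
  satisfied 1 clause(s); 4 remain; assigned so far: [2, 5]
unit clause [4] forces x4=T; simplify:
  drop -4 from [-4, -6] -> [-6]
  satisfied 2 clause(s); 2 remain; assigned so far: [2, 4, 5]
unit clause [-6] forces x6=F; simplify:
  satisfied 1 clause(s); 1 remain; assigned so far: [2, 4, 5, 6]
unit clause [1] forces x1=T; simplify:
  satisfied 1 clause(s); 0 remain; assigned so far: [1, 2, 4, 5, 6]

Answer: 0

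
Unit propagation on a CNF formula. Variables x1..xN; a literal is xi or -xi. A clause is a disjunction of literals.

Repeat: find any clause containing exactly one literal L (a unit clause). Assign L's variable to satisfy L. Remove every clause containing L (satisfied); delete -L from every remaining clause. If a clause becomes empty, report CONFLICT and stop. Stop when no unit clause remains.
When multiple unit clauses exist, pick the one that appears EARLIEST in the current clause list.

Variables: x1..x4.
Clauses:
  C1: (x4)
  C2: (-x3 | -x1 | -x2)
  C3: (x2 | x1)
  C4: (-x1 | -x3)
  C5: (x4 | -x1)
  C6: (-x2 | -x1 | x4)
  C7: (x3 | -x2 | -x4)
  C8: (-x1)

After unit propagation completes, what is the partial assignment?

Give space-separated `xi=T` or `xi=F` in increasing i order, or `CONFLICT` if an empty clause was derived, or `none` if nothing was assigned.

unit clause [4] forces x4=T; simplify:
  drop -4 from [3, -2, -4] -> [3, -2]
  satisfied 3 clause(s); 5 remain; assigned so far: [4]
unit clause [-1] forces x1=F; simplify:
  drop 1 from [2, 1] -> [2]
  satisfied 3 clause(s); 2 remain; assigned so far: [1, 4]
unit clause [2] forces x2=T; simplify:
  drop -2 from [3, -2] -> [3]
  satisfied 1 clause(s); 1 remain; assigned so far: [1, 2, 4]
unit clause [3] forces x3=T; simplify:
  satisfied 1 clause(s); 0 remain; assigned so far: [1, 2, 3, 4]

Answer: x1=F x2=T x3=T x4=T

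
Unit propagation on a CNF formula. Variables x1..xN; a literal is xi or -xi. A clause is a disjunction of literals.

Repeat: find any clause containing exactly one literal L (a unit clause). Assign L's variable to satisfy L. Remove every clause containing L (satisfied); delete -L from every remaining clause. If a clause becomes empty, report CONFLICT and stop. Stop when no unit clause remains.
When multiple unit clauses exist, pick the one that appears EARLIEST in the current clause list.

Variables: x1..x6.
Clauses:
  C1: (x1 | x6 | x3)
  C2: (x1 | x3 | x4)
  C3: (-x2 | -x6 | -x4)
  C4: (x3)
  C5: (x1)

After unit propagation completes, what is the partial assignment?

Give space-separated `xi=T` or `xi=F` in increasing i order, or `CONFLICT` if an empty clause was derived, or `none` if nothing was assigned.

unit clause [3] forces x3=T; simplify:
  satisfied 3 clause(s); 2 remain; assigned so far: [3]
unit clause [1] forces x1=T; simplify:
  satisfied 1 clause(s); 1 remain; assigned so far: [1, 3]

Answer: x1=T x3=T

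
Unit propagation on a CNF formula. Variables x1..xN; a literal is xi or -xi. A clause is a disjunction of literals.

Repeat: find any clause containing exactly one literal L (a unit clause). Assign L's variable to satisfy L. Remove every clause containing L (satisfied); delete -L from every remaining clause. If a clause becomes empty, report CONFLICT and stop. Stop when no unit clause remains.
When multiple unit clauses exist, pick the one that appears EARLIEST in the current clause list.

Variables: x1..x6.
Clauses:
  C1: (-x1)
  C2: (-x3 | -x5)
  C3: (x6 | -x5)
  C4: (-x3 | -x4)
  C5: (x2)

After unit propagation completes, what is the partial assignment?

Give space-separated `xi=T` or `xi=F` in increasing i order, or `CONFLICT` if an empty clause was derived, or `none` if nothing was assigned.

unit clause [-1] forces x1=F; simplify:
  satisfied 1 clause(s); 4 remain; assigned so far: [1]
unit clause [2] forces x2=T; simplify:
  satisfied 1 clause(s); 3 remain; assigned so far: [1, 2]

Answer: x1=F x2=T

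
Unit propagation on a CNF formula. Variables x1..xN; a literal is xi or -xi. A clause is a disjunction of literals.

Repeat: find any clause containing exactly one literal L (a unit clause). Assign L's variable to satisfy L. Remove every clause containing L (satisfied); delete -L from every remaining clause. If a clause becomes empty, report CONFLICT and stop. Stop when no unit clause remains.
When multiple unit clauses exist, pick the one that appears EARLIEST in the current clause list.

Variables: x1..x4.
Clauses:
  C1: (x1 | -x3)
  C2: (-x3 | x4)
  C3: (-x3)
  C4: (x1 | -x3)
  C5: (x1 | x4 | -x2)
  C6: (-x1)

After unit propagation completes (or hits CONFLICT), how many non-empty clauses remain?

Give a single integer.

unit clause [-3] forces x3=F; simplify:
  satisfied 4 clause(s); 2 remain; assigned so far: [3]
unit clause [-1] forces x1=F; simplify:
  drop 1 from [1, 4, -2] -> [4, -2]
  satisfied 1 clause(s); 1 remain; assigned so far: [1, 3]

Answer: 1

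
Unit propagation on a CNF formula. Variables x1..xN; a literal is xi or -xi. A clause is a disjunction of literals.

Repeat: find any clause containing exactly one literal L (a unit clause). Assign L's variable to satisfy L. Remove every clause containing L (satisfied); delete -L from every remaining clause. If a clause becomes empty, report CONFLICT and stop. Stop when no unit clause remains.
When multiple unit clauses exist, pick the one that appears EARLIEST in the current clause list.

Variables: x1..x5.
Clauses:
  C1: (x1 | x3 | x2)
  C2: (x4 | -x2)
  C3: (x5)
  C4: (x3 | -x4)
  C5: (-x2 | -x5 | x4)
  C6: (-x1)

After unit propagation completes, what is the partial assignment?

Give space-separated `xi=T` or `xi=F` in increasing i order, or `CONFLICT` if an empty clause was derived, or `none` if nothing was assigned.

unit clause [5] forces x5=T; simplify:
  drop -5 from [-2, -5, 4] -> [-2, 4]
  satisfied 1 clause(s); 5 remain; assigned so far: [5]
unit clause [-1] forces x1=F; simplify:
  drop 1 from [1, 3, 2] -> [3, 2]
  satisfied 1 clause(s); 4 remain; assigned so far: [1, 5]

Answer: x1=F x5=T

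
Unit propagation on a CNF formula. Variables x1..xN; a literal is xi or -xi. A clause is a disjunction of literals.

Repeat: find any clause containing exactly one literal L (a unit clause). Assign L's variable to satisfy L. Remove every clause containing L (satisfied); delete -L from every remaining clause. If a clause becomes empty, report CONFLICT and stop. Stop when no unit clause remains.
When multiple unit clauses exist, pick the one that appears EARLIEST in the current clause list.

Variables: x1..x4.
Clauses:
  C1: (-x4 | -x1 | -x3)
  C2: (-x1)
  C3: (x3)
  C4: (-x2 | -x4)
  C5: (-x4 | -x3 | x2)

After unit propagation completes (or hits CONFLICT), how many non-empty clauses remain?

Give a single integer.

unit clause [-1] forces x1=F; simplify:
  satisfied 2 clause(s); 3 remain; assigned so far: [1]
unit clause [3] forces x3=T; simplify:
  drop -3 from [-4, -3, 2] -> [-4, 2]
  satisfied 1 clause(s); 2 remain; assigned so far: [1, 3]

Answer: 2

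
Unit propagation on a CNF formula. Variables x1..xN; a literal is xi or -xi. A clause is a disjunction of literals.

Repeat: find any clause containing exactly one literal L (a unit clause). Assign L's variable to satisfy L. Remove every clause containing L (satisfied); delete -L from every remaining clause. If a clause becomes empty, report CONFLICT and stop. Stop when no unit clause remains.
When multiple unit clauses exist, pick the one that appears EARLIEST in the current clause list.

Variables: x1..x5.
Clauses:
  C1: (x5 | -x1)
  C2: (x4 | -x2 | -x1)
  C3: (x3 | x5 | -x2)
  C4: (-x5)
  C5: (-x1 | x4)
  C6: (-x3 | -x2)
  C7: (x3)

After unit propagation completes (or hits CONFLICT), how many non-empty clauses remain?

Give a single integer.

Answer: 0

Derivation:
unit clause [-5] forces x5=F; simplify:
  drop 5 from [5, -1] -> [-1]
  drop 5 from [3, 5, -2] -> [3, -2]
  satisfied 1 clause(s); 6 remain; assigned so far: [5]
unit clause [-1] forces x1=F; simplify:
  satisfied 3 clause(s); 3 remain; assigned so far: [1, 5]
unit clause [3] forces x3=T; simplify:
  drop -3 from [-3, -2] -> [-2]
  satisfied 2 clause(s); 1 remain; assigned so far: [1, 3, 5]
unit clause [-2] forces x2=F; simplify:
  satisfied 1 clause(s); 0 remain; assigned so far: [1, 2, 3, 5]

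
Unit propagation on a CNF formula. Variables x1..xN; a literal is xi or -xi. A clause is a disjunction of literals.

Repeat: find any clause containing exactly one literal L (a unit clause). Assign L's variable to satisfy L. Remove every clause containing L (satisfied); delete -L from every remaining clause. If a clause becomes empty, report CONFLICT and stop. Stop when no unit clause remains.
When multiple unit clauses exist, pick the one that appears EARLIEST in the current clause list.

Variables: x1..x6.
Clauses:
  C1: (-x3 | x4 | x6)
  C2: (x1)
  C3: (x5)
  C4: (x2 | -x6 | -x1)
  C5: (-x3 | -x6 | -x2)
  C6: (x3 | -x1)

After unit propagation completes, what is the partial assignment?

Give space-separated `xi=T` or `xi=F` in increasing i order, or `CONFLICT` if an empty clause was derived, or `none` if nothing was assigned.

Answer: x1=T x3=T x5=T

Derivation:
unit clause [1] forces x1=T; simplify:
  drop -1 from [2, -6, -1] -> [2, -6]
  drop -1 from [3, -1] -> [3]
  satisfied 1 clause(s); 5 remain; assigned so far: [1]
unit clause [5] forces x5=T; simplify:
  satisfied 1 clause(s); 4 remain; assigned so far: [1, 5]
unit clause [3] forces x3=T; simplify:
  drop -3 from [-3, 4, 6] -> [4, 6]
  drop -3 from [-3, -6, -2] -> [-6, -2]
  satisfied 1 clause(s); 3 remain; assigned so far: [1, 3, 5]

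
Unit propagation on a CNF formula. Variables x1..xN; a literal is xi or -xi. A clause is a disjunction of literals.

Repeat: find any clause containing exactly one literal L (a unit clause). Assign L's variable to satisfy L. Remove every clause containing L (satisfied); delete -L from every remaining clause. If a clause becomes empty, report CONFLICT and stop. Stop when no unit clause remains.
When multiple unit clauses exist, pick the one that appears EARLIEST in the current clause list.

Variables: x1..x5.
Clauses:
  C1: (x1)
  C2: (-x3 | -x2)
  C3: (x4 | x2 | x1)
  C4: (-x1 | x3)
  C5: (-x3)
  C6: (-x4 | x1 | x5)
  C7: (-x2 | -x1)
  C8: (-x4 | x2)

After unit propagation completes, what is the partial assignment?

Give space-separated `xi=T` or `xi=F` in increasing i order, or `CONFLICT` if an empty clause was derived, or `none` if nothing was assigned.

unit clause [1] forces x1=T; simplify:
  drop -1 from [-1, 3] -> [3]
  drop -1 from [-2, -1] -> [-2]
  satisfied 3 clause(s); 5 remain; assigned so far: [1]
unit clause [3] forces x3=T; simplify:
  drop -3 from [-3, -2] -> [-2]
  drop -3 from [-3] -> [] (empty!)
  satisfied 1 clause(s); 4 remain; assigned so far: [1, 3]
CONFLICT (empty clause)

Answer: CONFLICT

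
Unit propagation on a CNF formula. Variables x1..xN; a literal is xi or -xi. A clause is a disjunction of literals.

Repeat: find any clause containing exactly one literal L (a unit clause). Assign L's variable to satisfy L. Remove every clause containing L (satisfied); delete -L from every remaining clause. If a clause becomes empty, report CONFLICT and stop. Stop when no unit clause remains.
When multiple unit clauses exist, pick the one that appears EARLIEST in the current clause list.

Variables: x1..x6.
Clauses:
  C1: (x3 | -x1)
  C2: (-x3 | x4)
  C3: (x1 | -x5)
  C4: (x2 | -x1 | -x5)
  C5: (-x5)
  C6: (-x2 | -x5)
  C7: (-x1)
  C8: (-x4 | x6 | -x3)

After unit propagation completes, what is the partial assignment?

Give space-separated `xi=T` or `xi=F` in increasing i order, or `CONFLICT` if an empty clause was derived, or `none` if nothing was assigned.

Answer: x1=F x5=F

Derivation:
unit clause [-5] forces x5=F; simplify:
  satisfied 4 clause(s); 4 remain; assigned so far: [5]
unit clause [-1] forces x1=F; simplify:
  satisfied 2 clause(s); 2 remain; assigned so far: [1, 5]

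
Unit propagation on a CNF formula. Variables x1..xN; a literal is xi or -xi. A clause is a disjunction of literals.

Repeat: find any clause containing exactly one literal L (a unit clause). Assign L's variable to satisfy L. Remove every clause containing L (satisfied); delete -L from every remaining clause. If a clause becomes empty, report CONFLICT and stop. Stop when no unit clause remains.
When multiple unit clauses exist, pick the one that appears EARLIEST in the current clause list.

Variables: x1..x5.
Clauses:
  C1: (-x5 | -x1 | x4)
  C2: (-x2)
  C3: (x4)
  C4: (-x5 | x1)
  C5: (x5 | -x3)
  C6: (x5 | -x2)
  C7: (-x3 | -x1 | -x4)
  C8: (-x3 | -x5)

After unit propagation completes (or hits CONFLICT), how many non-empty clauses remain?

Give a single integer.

Answer: 4

Derivation:
unit clause [-2] forces x2=F; simplify:
  satisfied 2 clause(s); 6 remain; assigned so far: [2]
unit clause [4] forces x4=T; simplify:
  drop -4 from [-3, -1, -4] -> [-3, -1]
  satisfied 2 clause(s); 4 remain; assigned so far: [2, 4]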